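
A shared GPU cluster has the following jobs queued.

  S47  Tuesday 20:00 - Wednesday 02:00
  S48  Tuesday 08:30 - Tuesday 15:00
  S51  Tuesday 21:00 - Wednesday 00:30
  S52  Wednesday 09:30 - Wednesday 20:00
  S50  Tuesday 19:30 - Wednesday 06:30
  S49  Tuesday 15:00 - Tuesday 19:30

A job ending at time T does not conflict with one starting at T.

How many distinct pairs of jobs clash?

Two intervals overlap when each starts before the other ends.
Sorted by start: S48, S49, S50, S47, S51, S52.
S49 starts exactly when S48 ends (back-to-back, no overlap), so nothing later overlaps S48 either.
S50 starts exactly when S49 ends (back-to-back, no overlap), so nothing later overlaps S49 either.
S47 starts before S50 ends → S50 and S47 overlap.
S51 starts before S50 ends → S50 and S51 overlap.
S52 starts after S50 ends.
S51 starts before S47 ends → S47 and S51 overlap.
S52 starts after S47 ends.
S52 starts after S51 ends.
Overlapping pairs: S47 & S50, S47 & S51, S50 & S51 — 3 in total.

3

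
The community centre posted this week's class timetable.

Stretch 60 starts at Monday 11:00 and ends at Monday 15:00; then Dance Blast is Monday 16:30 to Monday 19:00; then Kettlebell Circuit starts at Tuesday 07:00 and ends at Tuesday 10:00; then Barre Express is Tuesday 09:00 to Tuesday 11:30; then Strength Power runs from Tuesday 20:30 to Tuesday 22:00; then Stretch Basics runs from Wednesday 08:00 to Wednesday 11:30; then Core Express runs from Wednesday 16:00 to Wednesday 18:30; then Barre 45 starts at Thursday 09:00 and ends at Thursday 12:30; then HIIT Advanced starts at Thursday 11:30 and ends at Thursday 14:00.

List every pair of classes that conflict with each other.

Barre 45 & HIIT Advanced, Barre Express & Kettlebell Circuit

Sorted by start: Stretch 60, Dance Blast, Kettlebell Circuit, Barre Express, Strength Power, Stretch Basics, Core Express, Barre 45, HIIT Advanced.
Dance Blast starts after Stretch 60 ends — done with Stretch 60.
Kettlebell Circuit starts after Dance Blast ends — done with Dance Blast.
Barre Express starts before Kettlebell Circuit ends → Kettlebell Circuit and Barre Express overlap.
Strength Power starts after Kettlebell Circuit ends — done with Kettlebell Circuit.
Strength Power starts after Barre Express ends — done with Barre Express.
Stretch Basics starts after Strength Power ends — done with Strength Power.
Core Express starts after Stretch Basics ends — done with Stretch Basics.
Barre 45 starts after Core Express ends — done with Core Express.
HIIT Advanced starts before Barre 45 ends → Barre 45 and HIIT Advanced overlap.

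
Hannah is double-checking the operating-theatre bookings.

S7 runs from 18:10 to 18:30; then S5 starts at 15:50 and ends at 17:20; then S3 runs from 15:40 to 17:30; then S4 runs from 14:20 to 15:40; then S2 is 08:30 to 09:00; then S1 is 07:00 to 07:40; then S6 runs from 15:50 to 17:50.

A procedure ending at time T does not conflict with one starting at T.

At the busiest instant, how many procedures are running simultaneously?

Sweep the timeline, counting +1 at each start and −1 at each end (ends before starts at a tie):
07:00 start S1 → 1
07:40 end S1 → 0
08:30 start S2 → 1
09:00 end S2 → 0
14:20 start S4 → 1
15:40 end S4 → 0
15:40 start S3 → 1
15:50 start S5 → 2
15:50 start S6 → 3
17:20 end S5 → 2
17:30 end S3 → 1
17:50 end S6 → 0
18:10 start S7 → 1
18:30 end S7 → 0
Peak is 3, at 15:50 (S3, S5, S6).

3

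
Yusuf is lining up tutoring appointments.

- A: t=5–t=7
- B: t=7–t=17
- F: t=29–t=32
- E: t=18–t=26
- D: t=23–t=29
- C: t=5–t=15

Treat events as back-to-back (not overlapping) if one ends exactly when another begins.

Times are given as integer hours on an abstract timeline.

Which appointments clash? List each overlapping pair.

A & C, B & C, D & E

Check each pair: they overlap iff neither finishes before the other starts.
Sorted by start: A, C, B, E, D, F.
C starts before A ends → A and C overlap.
B starts exactly when A ends (back-to-back, no overlap), so A has no further overlaps.
B starts before C ends → C and B overlap.
E starts after C ends, so C has no further overlaps.
E starts after B ends, so B has no further overlaps.
D starts before E ends → E and D overlap.
F starts after E ends.
F starts exactly when D ends (back-to-back, no overlap).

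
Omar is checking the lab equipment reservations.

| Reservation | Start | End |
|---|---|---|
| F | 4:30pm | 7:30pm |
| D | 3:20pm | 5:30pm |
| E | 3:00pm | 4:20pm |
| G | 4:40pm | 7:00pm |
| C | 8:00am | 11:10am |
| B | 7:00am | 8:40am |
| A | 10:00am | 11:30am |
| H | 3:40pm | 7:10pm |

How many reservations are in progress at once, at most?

Walk through starts and ends in time order (an end at T is processed before a start at T):
7:00am start B → 1
8:00am start C → 2
8:40am end B → 1
10:00am start A → 2
11:10am end C → 1
11:30am end A → 0
3:00pm start E → 1
3:20pm start D → 2
3:40pm start H → 3
4:20pm end E → 2
4:30pm start F → 3
4:40pm start G → 4
5:30pm end D → 3
7:00pm end G → 2
7:10pm end H → 1
7:30pm end F → 0
Peak is 4, at 4:40pm (D, F, G, H).

4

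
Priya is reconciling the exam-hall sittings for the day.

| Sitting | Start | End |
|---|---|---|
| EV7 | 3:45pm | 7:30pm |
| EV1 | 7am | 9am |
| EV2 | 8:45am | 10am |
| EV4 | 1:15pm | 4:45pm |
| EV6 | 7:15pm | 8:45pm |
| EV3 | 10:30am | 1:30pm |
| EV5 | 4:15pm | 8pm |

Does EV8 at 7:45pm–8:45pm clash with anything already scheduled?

EV1: ends 9am at or before EV8 starts 7:45pm → clear.
EV2: ends 10am at or before EV8 starts 7:45pm → clear.
EV3: ends 1:30pm at or before EV8 starts 7:45pm → clear.
EV4: ends 4:45pm at or before EV8 starts 7:45pm → clear.
EV7: ends 7:30pm at or before EV8 starts 7:45pm → clear.
EV5: starts 4:15pm before EV8 ends 8:45pm, and ends 8pm after EV8 starts 7:45pm → overlap.
EV6: starts 7:15pm before EV8 ends 8:45pm, and ends 8:45pm after EV8 starts 7:45pm → overlap.
EV8 overlaps EV5, EV6.

Yes — it overlaps EV5, EV6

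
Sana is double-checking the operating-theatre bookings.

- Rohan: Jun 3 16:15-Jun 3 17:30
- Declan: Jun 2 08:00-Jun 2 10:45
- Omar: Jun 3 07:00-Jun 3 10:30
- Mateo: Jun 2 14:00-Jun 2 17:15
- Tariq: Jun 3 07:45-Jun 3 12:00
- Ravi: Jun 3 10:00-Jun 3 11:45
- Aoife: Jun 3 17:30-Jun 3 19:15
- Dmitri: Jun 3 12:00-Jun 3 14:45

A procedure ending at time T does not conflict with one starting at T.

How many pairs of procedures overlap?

Sorted by start: Declan, Mateo, Omar, Tariq, Ravi, Dmitri, Rohan, Aoife.
Mateo starts after Declan ends — done with Declan.
Omar starts after Mateo ends — done with Mateo.
Tariq starts before Omar ends → Omar and Tariq overlap.
Ravi starts before Omar ends → Omar and Ravi overlap.
Dmitri starts after Omar ends — done with Omar.
Ravi starts before Tariq ends → Tariq and Ravi overlap.
Dmitri starts exactly when Tariq ends (back-to-back, no overlap) — done with Tariq.
Dmitri starts after Ravi ends — done with Ravi.
Rohan starts after Dmitri ends — done with Dmitri.
Aoife starts exactly when Rohan ends (back-to-back, no overlap).
Overlapping pairs: Omar & Ravi, Omar & Tariq, Ravi & Tariq — 3 in total.

3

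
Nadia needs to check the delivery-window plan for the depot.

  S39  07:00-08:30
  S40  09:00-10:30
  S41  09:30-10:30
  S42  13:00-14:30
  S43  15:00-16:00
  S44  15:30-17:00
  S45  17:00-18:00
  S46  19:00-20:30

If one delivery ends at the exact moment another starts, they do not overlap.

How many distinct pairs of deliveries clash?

Two intervals overlap when each starts before the other ends.
Sorted by start: S39, S40, S41, S42, S43, S44, S45, S46.
S40 starts after S39 ends; S39 is clear from here.
S41 starts before S40 ends → S40 and S41 overlap.
S42 starts after S40 ends; S40 is clear from here.
S42 starts after S41 ends; S41 is clear from here.
S43 starts after S42 ends; S42 is clear from here.
S44 starts before S43 ends → S43 and S44 overlap.
S45 starts after S43 ends; S43 is clear from here.
S45 starts exactly when S44 ends (back-to-back, no overlap); S44 is clear from here.
S46 starts after S45 ends.
Overlapping pairs: S40 & S41, S43 & S44 — 2 in total.

2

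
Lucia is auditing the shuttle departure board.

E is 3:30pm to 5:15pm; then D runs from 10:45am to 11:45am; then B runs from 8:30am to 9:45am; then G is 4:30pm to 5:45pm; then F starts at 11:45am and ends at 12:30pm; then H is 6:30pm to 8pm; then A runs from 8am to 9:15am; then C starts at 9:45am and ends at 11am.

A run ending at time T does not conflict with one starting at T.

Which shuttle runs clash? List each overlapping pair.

Two intervals overlap when each starts before the other ends.
Sorted by start: A, B, C, D, F, E, G, H.
B starts before A ends → A and B overlap.
C starts after A ends — done with A.
C starts exactly when B ends (back-to-back, no overlap) — done with B.
D starts before C ends → C and D overlap.
F starts after C ends — done with C.
F starts exactly when D ends (back-to-back, no overlap) — done with D.
E starts after F ends — done with F.
G starts before E ends → E and G overlap.
H starts after E ends.
H starts after G ends.

A & B, C & D, E & G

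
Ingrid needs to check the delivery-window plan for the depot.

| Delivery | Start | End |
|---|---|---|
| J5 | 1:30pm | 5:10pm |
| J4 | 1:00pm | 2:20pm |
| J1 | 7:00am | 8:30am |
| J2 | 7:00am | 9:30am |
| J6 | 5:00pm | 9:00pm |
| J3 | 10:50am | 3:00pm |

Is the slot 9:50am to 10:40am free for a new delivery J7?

Yes — the slot is free

J1: ends 8:30am at or before J7 starts 9:50am → clear.
J2: ends 9:30am at or before J7 starts 9:50am → clear.
J3: starts 10:50am at or after J7 ends 10:40am → clear.
J4: starts 1:00pm at or after J7 ends 10:40am → clear.
J5: starts 1:30pm at or after J7 ends 10:40am → clear.
J6: starts 5:00pm at or after J7 ends 10:40am → clear.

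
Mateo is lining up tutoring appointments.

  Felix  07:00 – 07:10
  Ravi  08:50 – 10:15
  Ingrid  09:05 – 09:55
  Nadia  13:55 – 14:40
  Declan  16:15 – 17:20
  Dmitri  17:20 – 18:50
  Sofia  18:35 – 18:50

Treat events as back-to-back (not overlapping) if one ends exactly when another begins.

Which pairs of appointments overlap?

Dmitri & Sofia, Ingrid & Ravi

Sorted by start: Felix, Ravi, Ingrid, Nadia, Declan, Dmitri, Sofia.
Ravi starts after Felix ends — done with Felix.
Ingrid starts before Ravi ends → Ravi and Ingrid overlap.
Nadia starts after Ravi ends — done with Ravi.
Nadia starts after Ingrid ends — done with Ingrid.
Declan starts after Nadia ends — done with Nadia.
Dmitri starts exactly when Declan ends (back-to-back, no overlap) — done with Declan.
Sofia starts before Dmitri ends → Dmitri and Sofia overlap.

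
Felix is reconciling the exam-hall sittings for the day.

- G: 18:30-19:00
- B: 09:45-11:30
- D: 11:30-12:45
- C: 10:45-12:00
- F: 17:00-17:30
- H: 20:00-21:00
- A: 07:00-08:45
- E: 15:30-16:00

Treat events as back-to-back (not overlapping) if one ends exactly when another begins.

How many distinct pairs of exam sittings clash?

Sorted by start: A, B, C, D, E, F, G, H.
B starts after A ends; A is clear from here.
C starts before B ends → B and C overlap.
D starts exactly when B ends (back-to-back, no overlap); B is clear from here.
D starts before C ends → C and D overlap.
E starts after C ends; C is clear from here.
E starts after D ends; D is clear from here.
F starts after E ends; E is clear from here.
G starts after F ends; F is clear from here.
H starts after G ends.
Overlapping pairs: B & C, C & D — 2 in total.

2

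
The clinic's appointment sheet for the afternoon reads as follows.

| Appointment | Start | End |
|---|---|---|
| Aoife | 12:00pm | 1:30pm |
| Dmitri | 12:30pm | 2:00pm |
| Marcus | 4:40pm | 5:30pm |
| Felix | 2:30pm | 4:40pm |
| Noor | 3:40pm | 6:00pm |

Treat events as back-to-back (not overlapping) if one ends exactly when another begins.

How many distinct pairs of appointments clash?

Sorted by start: Aoife, Dmitri, Felix, Noor, Marcus.
Dmitri starts before Aoife ends → Aoife and Dmitri overlap.
Felix starts after Aoife ends; Aoife is clear from here.
Felix starts after Dmitri ends; Dmitri is clear from here.
Noor starts before Felix ends → Felix and Noor overlap.
Marcus starts exactly when Felix ends (back-to-back, no overlap).
Marcus starts before Noor ends → Noor and Marcus overlap.
Overlapping pairs: Aoife & Dmitri, Felix & Noor, Marcus & Noor — 3 in total.

3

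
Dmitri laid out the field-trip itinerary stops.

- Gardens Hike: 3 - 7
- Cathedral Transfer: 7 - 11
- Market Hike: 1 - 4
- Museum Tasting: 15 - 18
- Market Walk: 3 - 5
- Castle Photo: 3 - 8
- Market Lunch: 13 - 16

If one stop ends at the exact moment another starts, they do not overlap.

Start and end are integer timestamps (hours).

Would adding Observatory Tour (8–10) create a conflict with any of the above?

Market Hike: ends 4 at or before Observatory Tour starts 8 → clear.
Gardens Hike: ends 7 at or before Observatory Tour starts 8 → clear.
Market Walk: ends 5 at or before Observatory Tour starts 8 → clear.
Castle Photo: ends 8 at or before Observatory Tour starts 8 → clear.
Cathedral Transfer: starts 7 before Observatory Tour ends 10, and ends 11 after Observatory Tour starts 8 → overlap.
Market Lunch: starts 13 at or after Observatory Tour ends 10 → clear.
Museum Tasting: starts 15 at or after Observatory Tour ends 10 → clear.
Observatory Tour overlaps Cathedral Transfer.

Yes — it overlaps Cathedral Transfer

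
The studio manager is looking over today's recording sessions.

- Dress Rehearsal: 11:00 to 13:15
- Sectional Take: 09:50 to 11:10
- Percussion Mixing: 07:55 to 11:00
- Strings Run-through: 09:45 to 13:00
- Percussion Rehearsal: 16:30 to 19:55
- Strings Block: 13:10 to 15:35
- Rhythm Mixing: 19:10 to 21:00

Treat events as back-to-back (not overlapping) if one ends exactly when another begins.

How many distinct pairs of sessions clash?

Check each pair: they overlap iff neither finishes before the other starts.
Sorted by start: Percussion Mixing, Strings Run-through, Sectional Take, Dress Rehearsal, Strings Block, Percussion Rehearsal, Rhythm Mixing.
Strings Run-through starts before Percussion Mixing ends → Percussion Mixing and Strings Run-through overlap.
Sectional Take starts before Percussion Mixing ends → Percussion Mixing and Sectional Take overlap.
Dress Rehearsal starts exactly when Percussion Mixing ends (back-to-back, no overlap), so Percussion Mixing has no further overlaps.
Sectional Take starts before Strings Run-through ends → Strings Run-through and Sectional Take overlap.
Dress Rehearsal starts before Strings Run-through ends → Strings Run-through and Dress Rehearsal overlap.
Strings Block starts after Strings Run-through ends, so Strings Run-through has no further overlaps.
Dress Rehearsal starts before Sectional Take ends → Sectional Take and Dress Rehearsal overlap.
Strings Block starts after Sectional Take ends, so Sectional Take has no further overlaps.
Strings Block starts before Dress Rehearsal ends → Dress Rehearsal and Strings Block overlap.
Percussion Rehearsal starts after Dress Rehearsal ends, so Dress Rehearsal has no further overlaps.
Percussion Rehearsal starts after Strings Block ends, so Strings Block has no further overlaps.
Rhythm Mixing starts before Percussion Rehearsal ends → Percussion Rehearsal and Rhythm Mixing overlap.
Overlapping pairs: Dress Rehearsal & Sectional Take, Dress Rehearsal & Strings Block, Dress Rehearsal & Strings Run-through, Percussion Mixing & Sectional Take, Percussion Mixing & Strings Run-through, Percussion Rehearsal & Rhythm Mixing, Sectional Take & Strings Run-through — 7 in total.

7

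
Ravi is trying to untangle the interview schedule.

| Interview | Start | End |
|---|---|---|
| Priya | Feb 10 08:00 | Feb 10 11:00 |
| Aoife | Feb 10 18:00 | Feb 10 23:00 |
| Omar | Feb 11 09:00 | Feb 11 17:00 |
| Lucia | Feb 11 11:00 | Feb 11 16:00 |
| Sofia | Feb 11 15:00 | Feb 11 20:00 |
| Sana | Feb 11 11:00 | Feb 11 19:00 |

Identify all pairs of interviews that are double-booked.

Lucia & Omar, Lucia & Sana, Lucia & Sofia, Omar & Sana, Omar & Sofia, Sana & Sofia

Sorted by start: Priya, Aoife, Omar, Lucia, Sana, Sofia.
Aoife starts after Priya ends — done with Priya.
Omar starts after Aoife ends — done with Aoife.
Lucia starts before Omar ends → Omar and Lucia overlap.
Sana starts before Omar ends → Omar and Sana overlap.
Sofia starts before Omar ends → Omar and Sofia overlap.
Sana starts before Lucia ends → Lucia and Sana overlap.
Sofia starts before Lucia ends → Lucia and Sofia overlap.
Sofia starts before Sana ends → Sana and Sofia overlap.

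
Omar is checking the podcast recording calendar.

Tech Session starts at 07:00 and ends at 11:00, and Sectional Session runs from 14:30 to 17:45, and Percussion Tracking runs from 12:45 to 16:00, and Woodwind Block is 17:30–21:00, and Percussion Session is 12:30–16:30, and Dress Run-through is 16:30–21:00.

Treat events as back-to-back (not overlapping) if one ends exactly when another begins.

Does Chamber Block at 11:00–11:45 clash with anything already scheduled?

Tech Session: ends 11:00 at or before Chamber Block starts 11:00 → clear.
Percussion Session: starts 12:30 at or after Chamber Block ends 11:45 → clear.
Percussion Tracking: starts 12:45 at or after Chamber Block ends 11:45 → clear.
Sectional Session: starts 14:30 at or after Chamber Block ends 11:45 → clear.
Dress Run-through: starts 16:30 at or after Chamber Block ends 11:45 → clear.
Woodwind Block: starts 17:30 at or after Chamber Block ends 11:45 → clear.

No — it doesn't clash with anything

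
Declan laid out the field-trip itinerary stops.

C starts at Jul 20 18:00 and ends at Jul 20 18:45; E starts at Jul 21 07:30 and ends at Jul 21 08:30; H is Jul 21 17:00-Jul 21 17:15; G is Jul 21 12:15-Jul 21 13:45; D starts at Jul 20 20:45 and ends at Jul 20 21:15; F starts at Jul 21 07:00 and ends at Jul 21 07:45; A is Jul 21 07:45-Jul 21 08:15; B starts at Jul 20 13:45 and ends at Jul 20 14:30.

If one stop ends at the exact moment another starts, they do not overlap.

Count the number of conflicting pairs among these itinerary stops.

Two intervals overlap when each starts before the other ends.
Sorted by start: B, C, D, F, E, A, G, H.
C starts after B ends, so nothing later overlaps B either.
D starts after C ends, so nothing later overlaps C either.
F starts after D ends, so nothing later overlaps D either.
E starts before F ends → F and E overlap.
A starts exactly when F ends (back-to-back, no overlap), so nothing later overlaps F either.
A starts before E ends → E and A overlap.
G starts after E ends, so nothing later overlaps E either.
G starts after A ends, so nothing later overlaps A either.
H starts after G ends.
Overlapping pairs: A & E, E & F — 2 in total.

2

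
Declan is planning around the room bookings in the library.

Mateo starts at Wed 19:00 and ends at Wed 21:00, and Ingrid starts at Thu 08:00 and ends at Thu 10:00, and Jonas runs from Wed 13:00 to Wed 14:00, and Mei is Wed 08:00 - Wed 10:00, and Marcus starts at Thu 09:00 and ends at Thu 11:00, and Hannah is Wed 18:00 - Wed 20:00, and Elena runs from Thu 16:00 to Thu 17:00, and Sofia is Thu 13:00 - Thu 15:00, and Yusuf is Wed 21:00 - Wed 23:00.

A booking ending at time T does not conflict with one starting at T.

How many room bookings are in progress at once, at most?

Sweep the timeline, counting +1 at each start and −1 at each end (ends before starts at a tie):
Wed 08:00 start Mei → 1
Wed 10:00 end Mei → 0
Wed 13:00 start Jonas → 1
Wed 14:00 end Jonas → 0
Wed 18:00 start Hannah → 1
Wed 19:00 start Mateo → 2
Wed 20:00 end Hannah → 1
Wed 21:00 end Mateo → 0
Wed 21:00 start Yusuf → 1
Wed 23:00 end Yusuf → 0
Thu 08:00 start Ingrid → 1
Thu 09:00 start Marcus → 2
Thu 10:00 end Ingrid → 1
Thu 11:00 end Marcus → 0
Thu 13:00 start Sofia → 1
Thu 15:00 end Sofia → 0
Thu 16:00 start Elena → 1
Thu 17:00 end Elena → 0
Peak is 2, at Wed 19:00 (Hannah, Mateo).

2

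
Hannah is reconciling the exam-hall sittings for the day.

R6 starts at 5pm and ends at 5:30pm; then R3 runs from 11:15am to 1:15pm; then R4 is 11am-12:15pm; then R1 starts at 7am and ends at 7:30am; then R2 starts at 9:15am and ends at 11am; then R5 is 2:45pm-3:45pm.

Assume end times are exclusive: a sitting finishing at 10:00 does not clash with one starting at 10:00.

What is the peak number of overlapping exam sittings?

Sweep the timeline, counting +1 at each start and −1 at each end (ends before starts at a tie):
7am start R1 → 1
7:30am end R1 → 0
9:15am start R2 → 1
11am end R2 → 0
11am start R4 → 1
11:15am start R3 → 2
12:15pm end R4 → 1
1:15pm end R3 → 0
2:45pm start R5 → 1
3:45pm end R5 → 0
5pm start R6 → 1
5:30pm end R6 → 0
Peak is 2, at 11:15am (R3, R4).

2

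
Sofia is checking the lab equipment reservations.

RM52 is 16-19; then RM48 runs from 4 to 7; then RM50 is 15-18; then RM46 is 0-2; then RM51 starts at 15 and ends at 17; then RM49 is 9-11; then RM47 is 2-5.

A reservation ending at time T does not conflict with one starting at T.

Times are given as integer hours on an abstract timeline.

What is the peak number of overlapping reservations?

3

Walk through starts and ends in time order (an end at T is processed before a start at T):
0 start RM46 → 1
2 end RM46 → 0
2 start RM47 → 1
4 start RM48 → 2
5 end RM47 → 1
7 end RM48 → 0
9 start RM49 → 1
11 end RM49 → 0
15 start RM50 → 1
15 start RM51 → 2
16 start RM52 → 3
17 end RM51 → 2
18 end RM50 → 1
19 end RM52 → 0
Peak is 3, at 16 (RM50, RM51, RM52).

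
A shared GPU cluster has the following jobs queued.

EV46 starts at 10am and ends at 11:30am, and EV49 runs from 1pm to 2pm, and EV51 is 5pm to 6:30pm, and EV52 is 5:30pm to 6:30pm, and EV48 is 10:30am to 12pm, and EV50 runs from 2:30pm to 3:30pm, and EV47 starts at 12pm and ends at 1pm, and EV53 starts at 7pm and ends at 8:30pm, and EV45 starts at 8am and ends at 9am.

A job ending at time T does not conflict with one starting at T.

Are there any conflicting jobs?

Sorted by start: EV45, EV46, EV48, EV47, EV49, EV50, EV51, EV52, EV53.
EV46 starts after EV45 ends, so nothing later overlaps EV45 either.
EV48 starts before EV46 ends → EV46 and EV48 overlap.
That's a conflict, so the schedule is not conflict-free.

Yes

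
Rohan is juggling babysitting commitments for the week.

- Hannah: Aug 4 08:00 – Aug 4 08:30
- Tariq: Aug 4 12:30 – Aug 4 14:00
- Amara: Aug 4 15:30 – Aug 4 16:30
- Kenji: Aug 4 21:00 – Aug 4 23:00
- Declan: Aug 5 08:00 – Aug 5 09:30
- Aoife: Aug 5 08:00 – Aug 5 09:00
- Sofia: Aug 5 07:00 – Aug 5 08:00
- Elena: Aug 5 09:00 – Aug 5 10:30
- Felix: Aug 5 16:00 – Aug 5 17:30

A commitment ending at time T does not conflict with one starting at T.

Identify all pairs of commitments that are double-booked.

Sorted by start: Hannah, Tariq, Amara, Kenji, Sofia, Declan, Aoife, Elena, Felix.
Tariq starts after Hannah ends; Hannah is clear from here.
Amara starts after Tariq ends; Tariq is clear from here.
Kenji starts after Amara ends; Amara is clear from here.
Sofia starts after Kenji ends; Kenji is clear from here.
Declan starts exactly when Sofia ends (back-to-back, no overlap); Sofia is clear from here.
Aoife starts before Declan ends → Declan and Aoife overlap.
Elena starts before Declan ends → Declan and Elena overlap.
Felix starts after Declan ends.
Elena starts exactly when Aoife ends (back-to-back, no overlap); Aoife is clear from here.
Felix starts after Elena ends.

Aoife & Declan, Declan & Elena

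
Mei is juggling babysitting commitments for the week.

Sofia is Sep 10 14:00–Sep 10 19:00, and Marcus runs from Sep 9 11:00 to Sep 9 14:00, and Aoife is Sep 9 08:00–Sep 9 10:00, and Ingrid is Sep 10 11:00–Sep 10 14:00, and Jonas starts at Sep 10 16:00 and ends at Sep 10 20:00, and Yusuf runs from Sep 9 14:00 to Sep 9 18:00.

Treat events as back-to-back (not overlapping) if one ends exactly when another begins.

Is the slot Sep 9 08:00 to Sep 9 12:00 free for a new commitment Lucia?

No — it overlaps Aoife, Marcus

Aoife: starts Sep 9 08:00 before Lucia ends Sep 9 12:00, and ends Sep 9 10:00 after Lucia starts Sep 9 08:00 → overlap.
Marcus: starts Sep 9 11:00 before Lucia ends Sep 9 12:00, and ends Sep 9 14:00 after Lucia starts Sep 9 08:00 → overlap.
Yusuf: starts Sep 9 14:00 at or after Lucia ends Sep 9 12:00 → clear.
Ingrid: starts Sep 10 11:00 at or after Lucia ends Sep 9 12:00 → clear.
Sofia: starts Sep 10 14:00 at or after Lucia ends Sep 9 12:00 → clear.
Jonas: starts Sep 10 16:00 at or after Lucia ends Sep 9 12:00 → clear.
Lucia overlaps Aoife, Marcus.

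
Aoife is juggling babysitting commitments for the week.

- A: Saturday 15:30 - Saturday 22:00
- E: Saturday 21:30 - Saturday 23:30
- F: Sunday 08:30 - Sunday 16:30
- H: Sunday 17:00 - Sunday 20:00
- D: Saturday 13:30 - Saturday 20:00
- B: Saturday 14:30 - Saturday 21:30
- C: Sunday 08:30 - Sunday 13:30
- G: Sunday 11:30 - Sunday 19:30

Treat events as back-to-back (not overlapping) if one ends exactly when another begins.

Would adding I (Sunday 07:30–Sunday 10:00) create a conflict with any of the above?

D: ends Saturday 20:00 at or before I starts Sunday 07:30 → clear.
B: ends Saturday 21:30 at or before I starts Sunday 07:30 → clear.
A: ends Saturday 22:00 at or before I starts Sunday 07:30 → clear.
E: ends Saturday 23:30 at or before I starts Sunday 07:30 → clear.
C: starts Sunday 08:30 before I ends Sunday 10:00, and ends Sunday 13:30 after I starts Sunday 07:30 → overlap.
F: starts Sunday 08:30 before I ends Sunday 10:00, and ends Sunday 16:30 after I starts Sunday 07:30 → overlap.
G: starts Sunday 11:30 at or after I ends Sunday 10:00 → clear.
H: starts Sunday 17:00 at or after I ends Sunday 10:00 → clear.
I overlaps C, F.

Yes — it overlaps C, F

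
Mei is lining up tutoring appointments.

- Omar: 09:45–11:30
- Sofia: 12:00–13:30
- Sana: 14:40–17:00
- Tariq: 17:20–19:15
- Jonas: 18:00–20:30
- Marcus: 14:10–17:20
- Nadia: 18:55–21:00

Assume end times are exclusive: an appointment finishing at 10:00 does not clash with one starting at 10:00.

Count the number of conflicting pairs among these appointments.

4

Sorted by start: Omar, Sofia, Marcus, Sana, Tariq, Jonas, Nadia.
Sofia starts after Omar ends; Omar is clear from here.
Marcus starts after Sofia ends; Sofia is clear from here.
Sana starts before Marcus ends → Marcus and Sana overlap.
Tariq starts exactly when Marcus ends (back-to-back, no overlap); Marcus is clear from here.
Tariq starts after Sana ends; Sana is clear from here.
Jonas starts before Tariq ends → Tariq and Jonas overlap.
Nadia starts before Tariq ends → Tariq and Nadia overlap.
Nadia starts before Jonas ends → Jonas and Nadia overlap.
Overlapping pairs: Jonas & Nadia, Jonas & Tariq, Marcus & Sana, Nadia & Tariq — 4 in total.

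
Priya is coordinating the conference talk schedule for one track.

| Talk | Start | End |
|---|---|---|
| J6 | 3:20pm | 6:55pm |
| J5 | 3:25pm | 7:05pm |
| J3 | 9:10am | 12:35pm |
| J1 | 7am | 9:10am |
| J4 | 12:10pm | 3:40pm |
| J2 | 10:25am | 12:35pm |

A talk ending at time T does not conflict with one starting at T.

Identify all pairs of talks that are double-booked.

J2 & J3, J2 & J4, J3 & J4, J4 & J5, J4 & J6, J5 & J6

Sorted by start: J1, J3, J2, J4, J6, J5.
J3 starts exactly when J1 ends (back-to-back, no overlap), so nothing later overlaps J1 either.
J2 starts before J3 ends → J3 and J2 overlap.
J4 starts before J3 ends → J3 and J4 overlap.
J6 starts after J3 ends, so nothing later overlaps J3 either.
J4 starts before J2 ends → J2 and J4 overlap.
J6 starts after J2 ends, so nothing later overlaps J2 either.
J6 starts before J4 ends → J4 and J6 overlap.
J5 starts before J4 ends → J4 and J5 overlap.
J5 starts before J6 ends → J6 and J5 overlap.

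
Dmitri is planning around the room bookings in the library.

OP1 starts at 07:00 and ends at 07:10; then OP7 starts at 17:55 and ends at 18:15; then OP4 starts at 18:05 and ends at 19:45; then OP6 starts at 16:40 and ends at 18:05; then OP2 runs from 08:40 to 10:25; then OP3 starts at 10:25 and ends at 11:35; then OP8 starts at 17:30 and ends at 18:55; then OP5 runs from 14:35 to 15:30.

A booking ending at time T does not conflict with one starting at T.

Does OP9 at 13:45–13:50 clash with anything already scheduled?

No — it doesn't clash with anything

OP1: ends 07:10 at or before OP9 starts 13:45 → clear.
OP2: ends 10:25 at or before OP9 starts 13:45 → clear.
OP3: ends 11:35 at or before OP9 starts 13:45 → clear.
OP5: starts 14:35 at or after OP9 ends 13:50 → clear.
OP6: starts 16:40 at or after OP9 ends 13:50 → clear.
OP8: starts 17:30 at or after OP9 ends 13:50 → clear.
OP7: starts 17:55 at or after OP9 ends 13:50 → clear.
OP4: starts 18:05 at or after OP9 ends 13:50 → clear.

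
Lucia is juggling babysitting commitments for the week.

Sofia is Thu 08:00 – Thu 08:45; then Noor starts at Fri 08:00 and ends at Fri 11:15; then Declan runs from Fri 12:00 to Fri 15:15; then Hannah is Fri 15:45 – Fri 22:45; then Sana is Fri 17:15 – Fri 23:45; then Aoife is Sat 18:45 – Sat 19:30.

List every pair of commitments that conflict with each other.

Hannah & Sana

Sorted by start: Sofia, Noor, Declan, Hannah, Sana, Aoife.
Noor starts after Sofia ends, so nothing later overlaps Sofia either.
Declan starts after Noor ends, so nothing later overlaps Noor either.
Hannah starts after Declan ends, so nothing later overlaps Declan either.
Sana starts before Hannah ends → Hannah and Sana overlap.
Aoife starts after Hannah ends.
Aoife starts after Sana ends.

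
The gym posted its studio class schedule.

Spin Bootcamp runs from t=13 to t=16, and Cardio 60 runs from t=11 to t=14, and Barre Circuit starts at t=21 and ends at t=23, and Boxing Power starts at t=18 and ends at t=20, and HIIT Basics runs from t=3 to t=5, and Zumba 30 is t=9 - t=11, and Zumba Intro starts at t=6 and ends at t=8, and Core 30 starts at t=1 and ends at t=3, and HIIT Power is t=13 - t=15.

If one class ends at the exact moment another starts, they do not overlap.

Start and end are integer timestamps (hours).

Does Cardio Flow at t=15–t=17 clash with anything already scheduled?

Yes — it overlaps Spin Bootcamp

Core 30: ends t=3 at or before Cardio Flow starts t=15 → clear.
HIIT Basics: ends t=5 at or before Cardio Flow starts t=15 → clear.
Zumba Intro: ends t=8 at or before Cardio Flow starts t=15 → clear.
Zumba 30: ends t=11 at or before Cardio Flow starts t=15 → clear.
Cardio 60: ends t=14 at or before Cardio Flow starts t=15 → clear.
Spin Bootcamp: starts t=13 before Cardio Flow ends t=17, and ends t=16 after Cardio Flow starts t=15 → overlap.
HIIT Power: ends t=15 at or before Cardio Flow starts t=15 → clear.
Boxing Power: starts t=18 at or after Cardio Flow ends t=17 → clear.
Barre Circuit: starts t=21 at or after Cardio Flow ends t=17 → clear.
Cardio Flow overlaps Spin Bootcamp.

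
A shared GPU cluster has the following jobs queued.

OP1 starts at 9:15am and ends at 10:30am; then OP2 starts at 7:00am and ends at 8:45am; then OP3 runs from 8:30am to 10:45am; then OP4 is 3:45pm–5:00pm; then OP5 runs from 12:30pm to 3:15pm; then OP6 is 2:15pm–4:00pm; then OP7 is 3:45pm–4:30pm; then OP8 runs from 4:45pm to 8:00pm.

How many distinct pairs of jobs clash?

Two intervals overlap when each starts before the other ends.
Sorted by start: OP2, OP3, OP1, OP5, OP6, OP4, OP7, OP8.
OP3 starts before OP2 ends → OP2 and OP3 overlap.
OP1 starts after OP2 ends — done with OP2.
OP1 starts before OP3 ends → OP3 and OP1 overlap.
OP5 starts after OP3 ends — done with OP3.
OP5 starts after OP1 ends — done with OP1.
OP6 starts before OP5 ends → OP5 and OP6 overlap.
OP4 starts after OP5 ends — done with OP5.
OP4 starts before OP6 ends → OP6 and OP4 overlap.
OP7 starts before OP6 ends → OP6 and OP7 overlap.
OP8 starts after OP6 ends.
OP7 starts before OP4 ends → OP4 and OP7 overlap.
OP8 starts before OP4 ends → OP4 and OP8 overlap.
OP8 starts after OP7 ends.
Overlapping pairs: OP1 & OP3, OP2 & OP3, OP4 & OP6, OP4 & OP7, OP4 & OP8, OP5 & OP6, OP6 & OP7 — 7 in total.

7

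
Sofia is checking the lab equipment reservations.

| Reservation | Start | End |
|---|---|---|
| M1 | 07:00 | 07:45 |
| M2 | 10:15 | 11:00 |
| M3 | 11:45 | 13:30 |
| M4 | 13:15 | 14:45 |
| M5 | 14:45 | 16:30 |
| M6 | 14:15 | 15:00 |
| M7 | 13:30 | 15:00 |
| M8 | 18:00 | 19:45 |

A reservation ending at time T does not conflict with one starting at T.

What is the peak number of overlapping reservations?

Walk through starts and ends in time order (an end at T is processed before a start at T):
07:00 start M1 → 1
07:45 end M1 → 0
10:15 start M2 → 1
11:00 end M2 → 0
11:45 start M3 → 1
13:15 start M4 → 2
13:30 end M3 → 1
13:30 start M7 → 2
14:15 start M6 → 3
14:45 end M4 → 2
14:45 start M5 → 3
15:00 end M6 → 2
15:00 end M7 → 1
16:30 end M5 → 0
18:00 start M8 → 1
19:45 end M8 → 0
Peak is 3, at 14:15 (M4, M6, M7).

3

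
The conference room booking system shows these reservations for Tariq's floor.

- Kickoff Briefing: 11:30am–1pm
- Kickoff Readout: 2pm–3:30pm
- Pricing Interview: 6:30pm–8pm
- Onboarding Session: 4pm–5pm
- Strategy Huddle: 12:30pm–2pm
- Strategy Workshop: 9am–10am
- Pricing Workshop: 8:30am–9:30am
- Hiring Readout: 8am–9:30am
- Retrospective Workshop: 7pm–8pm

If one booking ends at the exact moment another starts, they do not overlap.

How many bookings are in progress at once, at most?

3

Sweep the timeline, counting +1 at each start and −1 at each end (ends before starts at a tie):
8am start Hiring Readout → 1
8:30am start Pricing Workshop → 2
9am start Strategy Workshop → 3
9:30am end Hiring Readout → 2
9:30am end Pricing Workshop → 1
10am end Strategy Workshop → 0
11:30am start Kickoff Briefing → 1
12:30pm start Strategy Huddle → 2
1pm end Kickoff Briefing → 1
2pm end Strategy Huddle → 0
2pm start Kickoff Readout → 1
3:30pm end Kickoff Readout → 0
4pm start Onboarding Session → 1
5pm end Onboarding Session → 0
6:30pm start Pricing Interview → 1
7pm start Retrospective Workshop → 2
8pm end Pricing Interview → 1
8pm end Retrospective Workshop → 0
Peak is 3, at 9am (Hiring Readout, Pricing Workshop, Strategy Workshop).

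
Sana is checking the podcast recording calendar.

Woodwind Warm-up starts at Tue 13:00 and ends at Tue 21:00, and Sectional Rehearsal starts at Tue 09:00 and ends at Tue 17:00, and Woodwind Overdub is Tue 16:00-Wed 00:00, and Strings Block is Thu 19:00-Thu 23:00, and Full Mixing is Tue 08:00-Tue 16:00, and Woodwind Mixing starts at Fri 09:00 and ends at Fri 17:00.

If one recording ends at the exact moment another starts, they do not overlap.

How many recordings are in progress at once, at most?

Sort all start/end points and keep a running count:
Tue 08:00 start Full Mixing → 1
Tue 09:00 start Sectional Rehearsal → 2
Tue 13:00 start Woodwind Warm-up → 3
Tue 16:00 end Full Mixing → 2
Tue 16:00 start Woodwind Overdub → 3
Tue 17:00 end Sectional Rehearsal → 2
Tue 21:00 end Woodwind Warm-up → 1
Wed 00:00 end Woodwind Overdub → 0
Thu 19:00 start Strings Block → 1
Thu 23:00 end Strings Block → 0
Fri 09:00 start Woodwind Mixing → 1
Fri 17:00 end Woodwind Mixing → 0
Peak is 3, at Tue 13:00 (Full Mixing, Sectional Rehearsal, Woodwind Warm-up).

3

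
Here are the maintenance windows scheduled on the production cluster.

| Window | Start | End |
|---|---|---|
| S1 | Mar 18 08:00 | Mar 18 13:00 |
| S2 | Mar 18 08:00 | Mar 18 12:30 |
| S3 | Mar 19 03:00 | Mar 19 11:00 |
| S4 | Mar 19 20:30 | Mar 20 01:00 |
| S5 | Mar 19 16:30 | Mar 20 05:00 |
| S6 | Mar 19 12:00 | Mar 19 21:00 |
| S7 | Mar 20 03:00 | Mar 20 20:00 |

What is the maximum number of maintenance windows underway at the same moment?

3

Sweep the timeline, counting +1 at each start and −1 at each end (ends before starts at a tie):
Mar 18 08:00 start S1 → 1
Mar 18 08:00 start S2 → 2
Mar 18 12:30 end S2 → 1
Mar 18 13:00 end S1 → 0
Mar 19 03:00 start S3 → 1
Mar 19 11:00 end S3 → 0
Mar 19 12:00 start S6 → 1
Mar 19 16:30 start S5 → 2
Mar 19 20:30 start S4 → 3
Mar 19 21:00 end S6 → 2
Mar 20 01:00 end S4 → 1
Mar 20 03:00 start S7 → 2
Mar 20 05:00 end S5 → 1
Mar 20 20:00 end S7 → 0
Peak is 3, at Mar 19 20:30 (S4, S5, S6).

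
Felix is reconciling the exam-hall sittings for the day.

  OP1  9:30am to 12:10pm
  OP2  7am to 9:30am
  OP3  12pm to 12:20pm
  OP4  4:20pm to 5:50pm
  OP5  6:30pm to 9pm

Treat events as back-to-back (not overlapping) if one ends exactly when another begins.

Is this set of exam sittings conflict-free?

Sorted by start: OP2, OP1, OP3, OP4, OP5.
OP1 starts exactly when OP2 ends (back-to-back, no overlap), so nothing later overlaps OP2 either.
OP3 starts before OP1 ends → OP1 and OP3 overlap.
That's a conflict, so the schedule is not conflict-free.

No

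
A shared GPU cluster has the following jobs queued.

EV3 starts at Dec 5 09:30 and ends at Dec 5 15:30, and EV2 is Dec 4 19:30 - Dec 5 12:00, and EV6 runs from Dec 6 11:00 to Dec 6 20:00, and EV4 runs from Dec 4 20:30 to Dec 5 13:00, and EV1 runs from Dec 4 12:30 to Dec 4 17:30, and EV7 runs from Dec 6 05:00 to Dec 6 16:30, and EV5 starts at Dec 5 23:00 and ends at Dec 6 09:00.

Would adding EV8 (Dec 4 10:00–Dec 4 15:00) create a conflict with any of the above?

EV1: starts Dec 4 12:30 before EV8 ends Dec 4 15:00, and ends Dec 4 17:30 after EV8 starts Dec 4 10:00 → overlap.
EV2: starts Dec 4 19:30 at or after EV8 ends Dec 4 15:00 → clear.
EV4: starts Dec 4 20:30 at or after EV8 ends Dec 4 15:00 → clear.
EV3: starts Dec 5 09:30 at or after EV8 ends Dec 4 15:00 → clear.
EV5: starts Dec 5 23:00 at or after EV8 ends Dec 4 15:00 → clear.
EV7: starts Dec 6 05:00 at or after EV8 ends Dec 4 15:00 → clear.
EV6: starts Dec 6 11:00 at or after EV8 ends Dec 4 15:00 → clear.
EV8 overlaps EV1.

Yes — it overlaps EV1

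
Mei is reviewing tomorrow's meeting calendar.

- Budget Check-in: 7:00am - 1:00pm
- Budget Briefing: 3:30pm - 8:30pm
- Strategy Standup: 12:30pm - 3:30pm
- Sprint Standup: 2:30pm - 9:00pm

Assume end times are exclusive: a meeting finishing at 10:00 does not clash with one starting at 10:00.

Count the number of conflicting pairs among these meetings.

Sorted by start: Budget Check-in, Strategy Standup, Sprint Standup, Budget Briefing.
Strategy Standup starts before Budget Check-in ends → Budget Check-in and Strategy Standup overlap.
Sprint Standup starts after Budget Check-in ends; Budget Check-in is clear from here.
Sprint Standup starts before Strategy Standup ends → Strategy Standup and Sprint Standup overlap.
Budget Briefing starts exactly when Strategy Standup ends (back-to-back, no overlap).
Budget Briefing starts before Sprint Standup ends → Sprint Standup and Budget Briefing overlap.
Overlapping pairs: Budget Briefing & Sprint Standup, Budget Check-in & Strategy Standup, Sprint Standup & Strategy Standup — 3 in total.

3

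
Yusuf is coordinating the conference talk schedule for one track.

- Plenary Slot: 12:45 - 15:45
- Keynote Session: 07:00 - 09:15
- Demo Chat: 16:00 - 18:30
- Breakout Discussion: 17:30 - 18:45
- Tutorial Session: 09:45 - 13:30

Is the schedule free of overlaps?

No

Check each pair: they overlap iff neither finishes before the other starts.
Sorted by start: Keynote Session, Tutorial Session, Plenary Slot, Demo Chat, Breakout Discussion.
Tutorial Session starts after Keynote Session ends; Keynote Session is clear from here.
Plenary Slot starts before Tutorial Session ends → Tutorial Session and Plenary Slot overlap.
That's a conflict, so the schedule is not conflict-free.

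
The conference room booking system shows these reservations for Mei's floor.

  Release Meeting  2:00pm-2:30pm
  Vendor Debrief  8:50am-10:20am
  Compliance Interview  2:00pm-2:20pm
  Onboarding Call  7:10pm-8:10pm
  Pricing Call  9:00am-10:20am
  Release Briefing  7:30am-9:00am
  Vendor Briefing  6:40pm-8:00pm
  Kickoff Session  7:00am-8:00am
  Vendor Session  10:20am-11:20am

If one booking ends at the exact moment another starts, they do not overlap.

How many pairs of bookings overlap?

5

Sorted by start: Kickoff Session, Release Briefing, Vendor Debrief, Pricing Call, Vendor Session, Release Meeting, Compliance Interview, Vendor Briefing, Onboarding Call.
Release Briefing starts before Kickoff Session ends → Kickoff Session and Release Briefing overlap.
Vendor Debrief starts after Kickoff Session ends — done with Kickoff Session.
Vendor Debrief starts before Release Briefing ends → Release Briefing and Vendor Debrief overlap.
Pricing Call starts exactly when Release Briefing ends (back-to-back, no overlap) — done with Release Briefing.
Pricing Call starts before Vendor Debrief ends → Vendor Debrief and Pricing Call overlap.
Vendor Session starts exactly when Vendor Debrief ends (back-to-back, no overlap) — done with Vendor Debrief.
Vendor Session starts exactly when Pricing Call ends (back-to-back, no overlap) — done with Pricing Call.
Release Meeting starts after Vendor Session ends — done with Vendor Session.
Compliance Interview starts before Release Meeting ends → Release Meeting and Compliance Interview overlap.
Vendor Briefing starts after Release Meeting ends — done with Release Meeting.
Vendor Briefing starts after Compliance Interview ends — done with Compliance Interview.
Onboarding Call starts before Vendor Briefing ends → Vendor Briefing and Onboarding Call overlap.
Overlapping pairs: Compliance Interview & Release Meeting, Kickoff Session & Release Briefing, Onboarding Call & Vendor Briefing, Pricing Call & Vendor Debrief, Release Briefing & Vendor Debrief — 5 in total.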